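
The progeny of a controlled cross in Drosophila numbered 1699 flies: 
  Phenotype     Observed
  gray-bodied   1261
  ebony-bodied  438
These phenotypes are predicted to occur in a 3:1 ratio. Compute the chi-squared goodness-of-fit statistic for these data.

Expected counts for N = 1699 under a 3:1 ratio (total parts = 4):
  gray-bodied: 1699 × 3/4 = 1274.25
  ebony-bodied: 1699 × 1/4 = 424.75
χ² = Σ (O − E)² / E
  gray-bodied: (1261 − 1274.25)² / 1274.25 = 0.1378
  ebony-bodied: (438 − 424.75)² / 424.75 = 0.4133
χ² = 0.1378 + 0.4133 = 0.5511 ≈ 0.551

0.551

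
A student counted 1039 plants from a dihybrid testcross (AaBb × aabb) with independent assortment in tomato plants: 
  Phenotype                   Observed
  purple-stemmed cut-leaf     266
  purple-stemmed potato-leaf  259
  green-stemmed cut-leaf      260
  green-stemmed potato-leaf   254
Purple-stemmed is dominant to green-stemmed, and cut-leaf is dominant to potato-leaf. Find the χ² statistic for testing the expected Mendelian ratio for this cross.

0.280

A dihybrid testcross with independent assortment gives a 1:1:1:1 ratio.
Total ratio parts = 4. Expected numbers out of 1039:
  purple-stemmed cut-leaf: 1039 × 1/4 = 259.75
  purple-stemmed potato-leaf: 1039 × 1/4 = 259.75
  green-stemmed cut-leaf: 1039 × 1/4 = 259.75
  green-stemmed potato-leaf: 1039 × 1/4 = 259.75
χ² = Σ (O − E)² / E
  purple-stemmed cut-leaf: (266 − 259.75)² / 259.75 = 0.1504
  purple-stemmed potato-leaf: (259 − 259.75)² / 259.75 = 0.0022
  green-stemmed cut-leaf: (260 − 259.75)² / 259.75 = 0.0002
  green-stemmed potato-leaf: (254 − 259.75)² / 259.75 = 0.1273
χ² = 0.1504 + 0.0022 + 0.0002 + 0.1273 = 0.2801 ≈ 0.280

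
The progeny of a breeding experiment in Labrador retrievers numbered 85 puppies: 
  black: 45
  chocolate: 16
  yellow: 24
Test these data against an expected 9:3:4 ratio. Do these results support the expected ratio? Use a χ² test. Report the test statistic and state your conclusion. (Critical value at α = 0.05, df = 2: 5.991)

Under the 9:3:4 hypothesis (Σ ratio = 16, N = 85):
  black: 85 × 9/16 = 47.8125
  chocolate: 85 × 3/16 = 15.9375
  yellow: 85 × 4/16 = 21.25
χ² = Σ (O − E)² / E
  black: (45 − 47.8125)² / 47.8125 = 0.1654
  chocolate: (16 − 15.9375)² / 15.9375 = 0.0002
  yellow: (24 − 21.25)² / 21.25 = 0.3559
χ² = 0.1654 + 0.0002 + 0.3559 = 0.5215 ≈ 0.522
Degrees of freedom = 3 − 1 = 2; critical value at α = 0.05 is 5.991.
Since 0.522 < 5.991, we fail to reject the null hypothesis — the data are consistent with the 9:3:4 ratio.

0.522; consistent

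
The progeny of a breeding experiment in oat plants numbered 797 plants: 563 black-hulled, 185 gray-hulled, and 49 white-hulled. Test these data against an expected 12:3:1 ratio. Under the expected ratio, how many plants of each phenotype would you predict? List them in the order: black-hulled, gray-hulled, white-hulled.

Total ratio parts = 16. Expected numbers out of 797:
  black-hulled: 797 × 12/16 = 597.75
  gray-hulled: 797 × 3/16 = 149.4375
  white-hulled: 797 × 1/16 = 49.8125

597.75, 149.4375, 49.8125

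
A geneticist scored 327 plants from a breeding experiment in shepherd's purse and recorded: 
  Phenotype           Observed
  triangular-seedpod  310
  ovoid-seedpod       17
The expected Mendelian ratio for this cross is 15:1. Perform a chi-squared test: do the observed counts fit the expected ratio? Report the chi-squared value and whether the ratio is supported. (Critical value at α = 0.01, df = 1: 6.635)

Expected counts for N = 327 under a 15:1 ratio (total parts = 16):
  triangular-seedpod: 327 × 15/16 = 306.5625
  ovoid-seedpod: 327 × 1/16 = 20.4375
χ² = Σ (O − E)² / E
  triangular-seedpod: (310 − 306.5625)² / 306.5625 = 0.0385
  ovoid-seedpod: (17 − 20.4375)² / 20.4375 = 0.5782
χ² = 0.0385 + 0.5782 = 0.6167 ≈ 0.617
Degrees of freedom = 2 − 1 = 1; critical value at α = 0.01 is 6.635.
Since 0.617 < 6.635, we fail to reject the null hypothesis — the data are consistent with the 15:1 ratio.

0.617; consistent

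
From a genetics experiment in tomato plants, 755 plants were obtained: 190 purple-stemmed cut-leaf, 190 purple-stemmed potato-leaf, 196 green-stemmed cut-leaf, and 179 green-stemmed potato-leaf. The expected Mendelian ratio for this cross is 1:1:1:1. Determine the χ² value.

Expected counts for N = 755 under a 1:1:1:1 ratio (total parts = 4):
  purple-stemmed cut-leaf: 755 × 1/4 = 188.75
  purple-stemmed potato-leaf: 755 × 1/4 = 188.75
  green-stemmed cut-leaf: 755 × 1/4 = 188.75
  green-stemmed potato-leaf: 755 × 1/4 = 188.75
χ² = Σ (O − E)² / E
  purple-stemmed cut-leaf: (190 − 188.75)² / 188.75 = 0.0083
  purple-stemmed potato-leaf: (190 − 188.75)² / 188.75 = 0.0083
  green-stemmed cut-leaf: (196 − 188.75)² / 188.75 = 0.2785
  green-stemmed potato-leaf: (179 − 188.75)² / 188.75 = 0.5036
χ² = 0.0083 + 0.0083 + 0.2785 + 0.5036 = 0.7987 ≈ 0.799

0.799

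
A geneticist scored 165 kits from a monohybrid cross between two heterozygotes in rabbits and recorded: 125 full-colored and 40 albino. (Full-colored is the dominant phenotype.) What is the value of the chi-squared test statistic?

0.051

For a monohybrid cross between heterozygotes with complete dominance, the expected phenotypic ratio is 3:1.
The 3:1 ratio has 4 parts, so with N = 165 the expected counts are:
  full-colored: 165 × 3/4 = 123.75
  albino: 165 × 1/4 = 41.25
χ² = Σ (O − E)² / E
  full-colored: (125 − 123.75)² / 123.75 = 0.0126
  albino: (40 − 41.25)² / 41.25 = 0.0379
χ² = 0.0126 + 0.0379 = 0.0505 ≈ 0.051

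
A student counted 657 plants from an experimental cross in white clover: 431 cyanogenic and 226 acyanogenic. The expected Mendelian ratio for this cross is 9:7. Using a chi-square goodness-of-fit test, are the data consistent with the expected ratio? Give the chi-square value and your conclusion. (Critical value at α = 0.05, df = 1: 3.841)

The 9:7 ratio has 16 parts, so with N = 657 the expected counts are:
  cyanogenic: 657 × 9/16 = 369.5625
  acyanogenic: 657 × 7/16 = 287.4375
χ² = Σ (O − E)² / E
  cyanogenic: (431 − 369.5625)² / 369.5625 = 10.2136
  acyanogenic: (226 − 287.4375)² / 287.4375 = 13.1318
χ² = 10.2136 + 13.1318 = 23.3454 ≈ 23.345
Degrees of freedom = 2 − 1 = 1; critical value at α = 0.05 is 3.841.
Since 23.345 > 3.841, we reject the null hypothesis — the data do not fit the 9:7 ratio.

23.345; not consistent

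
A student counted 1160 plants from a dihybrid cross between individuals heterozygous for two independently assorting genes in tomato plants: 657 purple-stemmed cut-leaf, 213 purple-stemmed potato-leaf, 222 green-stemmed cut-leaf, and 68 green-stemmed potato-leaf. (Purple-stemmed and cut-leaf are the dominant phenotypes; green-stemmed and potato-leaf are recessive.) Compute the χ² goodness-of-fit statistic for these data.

A dihybrid F₂ with independent assortment and complete dominance at both loci gives a 9:3:3:1 phenotypic ratio.
Total ratio parts = 16. Expected numbers out of 1160:
  purple-stemmed cut-leaf: 1160 × 9/16 = 652.5
  purple-stemmed potato-leaf: 1160 × 3/16 = 217.5
  green-stemmed cut-leaf: 1160 × 3/16 = 217.5
  green-stemmed potato-leaf: 1160 × 1/16 = 72.5
χ² = Σ (O − E)² / E
  purple-stemmed cut-leaf: (657 − 652.5)² / 652.5 = 0.0310
  purple-stemmed potato-leaf: (213 − 217.5)² / 217.5 = 0.0931
  green-stemmed cut-leaf: (222 − 217.5)² / 217.5 = 0.0931
  green-stemmed potato-leaf: (68 − 72.5)² / 72.5 = 0.2793
χ² = 0.0310 + 0.0931 + 0.0931 + 0.2793 = 0.4965 ≈ 0.497

0.497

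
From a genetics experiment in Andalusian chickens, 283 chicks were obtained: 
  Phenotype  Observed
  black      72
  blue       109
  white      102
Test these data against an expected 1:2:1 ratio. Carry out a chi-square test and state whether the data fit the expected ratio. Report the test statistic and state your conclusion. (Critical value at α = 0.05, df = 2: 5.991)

Expected counts for N = 283 under a 1:2:1 ratio (total parts = 4):
  black: 283 × 1/4 = 70.75
  blue: 283 × 2/4 = 141.5
  white: 283 × 1/4 = 70.75
χ² = Σ (O − E)² / E
  black: (72 − 70.75)² / 70.75 = 0.0221
  blue: (109 − 141.5)² / 141.5 = 7.4647
  white: (102 − 70.75)² / 70.75 = 13.8030
χ² = 0.0221 + 7.4647 + 13.8030 = 21.2898 ≈ 21.290
Degrees of freedom = 3 − 1 = 2; critical value at α = 0.05 is 5.991.
Since 21.290 > 5.991, we reject the null hypothesis — the data do not fit the 1:2:1 ratio.

21.290; not consistent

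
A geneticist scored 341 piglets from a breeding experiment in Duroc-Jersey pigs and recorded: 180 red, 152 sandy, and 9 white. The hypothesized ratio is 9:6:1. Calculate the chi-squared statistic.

Under the 9:6:1 hypothesis (Σ ratio = 16, N = 341):
  red: 341 × 9/16 = 191.8125
  sandy: 341 × 6/16 = 127.875
  white: 341 × 1/16 = 21.3125
χ² = Σ (O − E)² / E
  red: (180 − 191.8125)² / 191.8125 = 0.7275
  sandy: (152 − 127.875)² / 127.875 = 4.5514
  white: (9 − 21.3125)² / 21.3125 = 7.1131
χ² = 0.7275 + 4.5514 + 7.1131 = 12.392

12.392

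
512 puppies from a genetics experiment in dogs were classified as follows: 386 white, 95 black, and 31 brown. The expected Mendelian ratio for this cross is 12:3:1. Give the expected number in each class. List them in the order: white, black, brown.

Under the 12:3:1 hypothesis (Σ ratio = 16, N = 512):
  white: 512 × 12/16 = 384
  black: 512 × 3/16 = 96
  brown: 512 × 1/16 = 32

384, 96, 32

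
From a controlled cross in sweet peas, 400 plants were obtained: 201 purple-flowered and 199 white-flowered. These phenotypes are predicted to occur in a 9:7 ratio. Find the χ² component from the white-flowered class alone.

3.291

Under the 9:7 hypothesis (Σ ratio = 16, N = 400):
  purple-flowered: 400 × 9/16 = 225
  white-flowered: 400 × 7/16 = 175
Contribution of white-flowered: (199 − 175)² / 175 = 3.2914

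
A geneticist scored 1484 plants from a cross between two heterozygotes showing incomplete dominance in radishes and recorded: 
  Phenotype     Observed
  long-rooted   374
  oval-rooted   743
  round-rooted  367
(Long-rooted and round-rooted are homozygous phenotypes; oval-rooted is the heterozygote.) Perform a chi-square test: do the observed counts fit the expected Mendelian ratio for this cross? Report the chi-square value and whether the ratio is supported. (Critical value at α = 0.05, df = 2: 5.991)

With incomplete dominance, a heterozygote × heterozygote cross gives a 1:2:1 phenotypic ratio.
Under the 1:2:1 hypothesis (Σ ratio = 4, N = 1484):
  long-rooted: 1484 × 1/4 = 371
  oval-rooted: 1484 × 2/4 = 742
  round-rooted: 1484 × 1/4 = 371
χ² = Σ (O − E)² / E
  long-rooted: (374 − 371)² / 371 = 0.0243
  oval-rooted: (743 − 742)² / 742 = 0.0013
  round-rooted: (367 − 371)² / 371 = 0.0431
χ² = 0.0243 + 0.0013 + 0.0431 = 0.0687 ≈ 0.069
Degrees of freedom = 3 − 1 = 2; critical value at α = 0.05 is 5.991.
Since 0.069 < 5.991, we fail to reject the null hypothesis — the data are consistent with the 1:2:1 ratio.

0.069; consistent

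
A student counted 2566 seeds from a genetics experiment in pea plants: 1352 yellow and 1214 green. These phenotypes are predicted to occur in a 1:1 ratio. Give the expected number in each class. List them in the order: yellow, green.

Expected counts for N = 2566 under a 1:1 ratio (total parts = 2):
  yellow: 2566 × 1/2 = 1283
  green: 2566 × 1/2 = 1283

1283, 1283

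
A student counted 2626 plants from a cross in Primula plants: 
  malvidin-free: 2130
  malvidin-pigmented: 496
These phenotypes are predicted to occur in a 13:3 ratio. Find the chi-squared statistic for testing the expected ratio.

Under the 13:3 hypothesis (Σ ratio = 16, N = 2626):
  malvidin-free: 2626 × 13/16 = 2133.625
  malvidin-pigmented: 2626 × 3/16 = 492.375
χ² = Σ (O − E)² / E
  malvidin-free: (2130 − 2133.625)² / 2133.625 = 0.0062
  malvidin-pigmented: (496 − 492.375)² / 492.375 = 0.0267
χ² = 0.0062 + 0.0267 = 0.0329 ≈ 0.033

0.033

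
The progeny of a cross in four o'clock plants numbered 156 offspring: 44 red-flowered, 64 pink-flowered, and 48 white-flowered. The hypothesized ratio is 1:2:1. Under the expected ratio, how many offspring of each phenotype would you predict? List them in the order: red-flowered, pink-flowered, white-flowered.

Expected counts for N = 156 under a 1:2:1 ratio (total parts = 4):
  red-flowered: 156 × 1/4 = 39
  pink-flowered: 156 × 2/4 = 78
  white-flowered: 156 × 1/4 = 39

39, 78, 39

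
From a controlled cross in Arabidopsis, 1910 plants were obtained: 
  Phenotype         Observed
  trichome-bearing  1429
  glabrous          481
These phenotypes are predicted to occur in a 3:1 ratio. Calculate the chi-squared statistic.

0.034

Expected counts for N = 1910 under a 3:1 ratio (total parts = 4):
  trichome-bearing: 1910 × 3/4 = 1432.5
  glabrous: 1910 × 1/4 = 477.5
χ² = Σ (O − E)² / E
  trichome-bearing: (1429 − 1432.5)² / 1432.5 = 0.0086
  glabrous: (481 − 477.5)² / 477.5 = 0.0257
χ² = 0.0086 + 0.0257 = 0.0343 ≈ 0.034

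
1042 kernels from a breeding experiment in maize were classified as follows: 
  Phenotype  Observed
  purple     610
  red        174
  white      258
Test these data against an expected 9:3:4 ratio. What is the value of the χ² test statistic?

3.335

Expected counts for N = 1042 under a 9:3:4 ratio (total parts = 16):
  purple: 1042 × 9/16 = 586.125
  red: 1042 × 3/16 = 195.375
  white: 1042 × 4/16 = 260.5
χ² = Σ (O − E)² / E
  purple: (610 − 586.125)² / 586.125 = 0.9725
  red: (174 − 195.375)² / 195.375 = 2.3385
  white: (258 − 260.5)² / 260.5 = 0.0240
χ² = 0.9725 + 2.3385 + 0.0240 = 3.335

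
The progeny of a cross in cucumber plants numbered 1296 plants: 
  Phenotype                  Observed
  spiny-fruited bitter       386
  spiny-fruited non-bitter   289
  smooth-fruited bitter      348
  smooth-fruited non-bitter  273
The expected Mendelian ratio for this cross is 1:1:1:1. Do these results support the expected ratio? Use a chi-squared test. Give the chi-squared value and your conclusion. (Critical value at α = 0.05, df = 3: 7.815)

Expected counts for N = 1296 under a 1:1:1:1 ratio (total parts = 4):
  spiny-fruited bitter: 1296 × 1/4 = 324
  spiny-fruited non-bitter: 1296 × 1/4 = 324
  smooth-fruited bitter: 1296 × 1/4 = 324
  smooth-fruited non-bitter: 1296 × 1/4 = 324
χ² = Σ (O − E)² / E
  spiny-fruited bitter: (386 − 324)² / 324 = 11.8642
  spiny-fruited non-bitter: (289 − 324)² / 324 = 3.7809
  smooth-fruited bitter: (348 − 324)² / 324 = 1.7778
  smooth-fruited non-bitter: (273 − 324)² / 324 = 8.0278
χ² = 11.8642 + 3.7809 + 1.7778 + 8.0278 = 25.4507 ≈ 25.451
Degrees of freedom = 4 − 1 = 3; critical value at α = 0.05 is 7.815.
Since 25.451 > 7.815, we reject the null hypothesis — the data do not fit the 1:1:1:1 ratio.

25.451; not consistent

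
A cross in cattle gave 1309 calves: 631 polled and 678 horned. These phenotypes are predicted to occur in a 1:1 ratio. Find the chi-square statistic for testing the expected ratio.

1.688

Expected counts for N = 1309 under a 1:1 ratio (total parts = 2):
  polled: 1309 × 1/2 = 654.5
  horned: 1309 × 1/2 = 654.5
χ² = Σ (O − E)² / E
  polled: (631 − 654.5)² / 654.5 = 0.8438
  horned: (678 − 654.5)² / 654.5 = 0.8438
χ² = 0.8438 + 0.8438 = 1.6876 ≈ 1.688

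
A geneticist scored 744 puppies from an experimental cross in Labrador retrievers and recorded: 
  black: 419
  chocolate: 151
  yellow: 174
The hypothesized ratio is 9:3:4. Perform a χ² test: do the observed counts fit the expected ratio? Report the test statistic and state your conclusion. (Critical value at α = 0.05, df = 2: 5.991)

Total ratio parts = 16. Expected numbers out of 744:
  black: 744 × 9/16 = 418.5
  chocolate: 744 × 3/16 = 139.5
  yellow: 744 × 4/16 = 186
χ² = Σ (O − E)² / E
  black: (419 − 418.5)² / 418.5 = 0.0006
  chocolate: (151 − 139.5)² / 139.5 = 0.9480
  yellow: (174 − 186)² / 186 = 0.7742
χ² = 0.0006 + 0.9480 + 0.7742 = 1.7228 ≈ 1.723
Degrees of freedom = 3 − 1 = 2; critical value at α = 0.05 is 5.991.
Since 1.723 < 5.991, we fail to reject the null hypothesis — the data are consistent with the 9:3:4 ratio.

1.723; consistent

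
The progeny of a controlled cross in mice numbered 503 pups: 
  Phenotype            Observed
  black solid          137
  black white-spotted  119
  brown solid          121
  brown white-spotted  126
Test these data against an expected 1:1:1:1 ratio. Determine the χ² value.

Under the 1:1:1:1 hypothesis (Σ ratio = 4, N = 503):
  black solid: 503 × 1/4 = 125.75
  black white-spotted: 503 × 1/4 = 125.75
  brown solid: 503 × 1/4 = 125.75
  brown white-spotted: 503 × 1/4 = 125.75
χ² = Σ (O − E)² / E
  black solid: (137 − 125.75)² / 125.75 = 1.0065
  black white-spotted: (119 − 125.75)² / 125.75 = 0.3623
  brown solid: (121 − 125.75)² / 125.75 = 0.1794
  brown white-spotted: (126 − 125.75)² / 125.75 = 0.0005
χ² = 1.0065 + 0.3623 + 0.1794 + 0.0005 = 1.5487 ≈ 1.549

1.549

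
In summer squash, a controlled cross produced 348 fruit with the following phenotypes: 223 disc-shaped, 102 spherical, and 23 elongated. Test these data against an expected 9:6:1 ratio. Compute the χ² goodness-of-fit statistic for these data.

10.089

Expected counts for N = 348 under a 9:6:1 ratio (total parts = 16):
  disc-shaped: 348 × 9/16 = 195.75
  spherical: 348 × 6/16 = 130.5
  elongated: 348 × 1/16 = 21.75
χ² = Σ (O − E)² / E
  disc-shaped: (223 − 195.75)² / 195.75 = 3.7934
  spherical: (102 − 130.5)² / 130.5 = 6.2241
  elongated: (23 − 21.75)² / 21.75 = 0.0718
χ² = 3.7934 + 6.2241 + 0.0718 = 10.0893 ≈ 10.089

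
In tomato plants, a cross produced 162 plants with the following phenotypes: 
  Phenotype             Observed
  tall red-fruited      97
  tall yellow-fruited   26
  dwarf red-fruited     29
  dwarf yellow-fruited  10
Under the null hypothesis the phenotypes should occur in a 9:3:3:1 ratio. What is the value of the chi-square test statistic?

The 9:3:3:1 ratio has 16 parts, so with N = 162 the expected counts are:
  tall red-fruited: 162 × 9/16 = 91.125
  tall yellow-fruited: 162 × 3/16 = 30.375
  dwarf red-fruited: 162 × 3/16 = 30.375
  dwarf yellow-fruited: 162 × 1/16 = 10.125
χ² = Σ (O − E)² / E
  tall red-fruited: (97 − 91.125)² / 91.125 = 0.3788
  tall yellow-fruited: (26 − 30.375)² / 30.375 = 0.6301
  dwarf red-fruited: (29 − 30.375)² / 30.375 = 0.0622
  dwarf yellow-fruited: (10 − 10.125)² / 10.125 = 0.0015
χ² = 0.3788 + 0.6301 + 0.0622 + 0.0015 = 1.0726 ≈ 1.073

1.073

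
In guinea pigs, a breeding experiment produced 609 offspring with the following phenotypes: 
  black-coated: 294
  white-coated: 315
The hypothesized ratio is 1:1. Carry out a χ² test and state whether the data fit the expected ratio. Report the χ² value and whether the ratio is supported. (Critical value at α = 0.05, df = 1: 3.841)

0.724; consistent

The 1:1 ratio has 2 parts, so with N = 609 the expected counts are:
  black-coated: 609 × 1/2 = 304.5
  white-coated: 609 × 1/2 = 304.5
χ² = Σ (O − E)² / E
  black-coated: (294 − 304.5)² / 304.5 = 0.3621
  white-coated: (315 − 304.5)² / 304.5 = 0.3621
χ² = 0.3621 + 0.3621 = 0.7242 ≈ 0.724
Degrees of freedom = 2 − 1 = 1; critical value at α = 0.05 is 3.841.
Since 0.724 < 3.841, we fail to reject the null hypothesis — the data are consistent with the 1:1 ratio.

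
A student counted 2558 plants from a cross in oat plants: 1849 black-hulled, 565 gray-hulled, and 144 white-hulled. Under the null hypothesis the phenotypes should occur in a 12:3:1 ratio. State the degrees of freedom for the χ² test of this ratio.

2

A goodness-of-fit test with 3 phenotype classes has df = 3 − 1 = 2.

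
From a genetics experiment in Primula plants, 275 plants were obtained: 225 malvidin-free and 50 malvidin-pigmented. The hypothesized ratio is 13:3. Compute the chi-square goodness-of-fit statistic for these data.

0.058

Expected counts for N = 275 under a 13:3 ratio (total parts = 16):
  malvidin-free: 275 × 13/16 = 223.4375
  malvidin-pigmented: 275 × 3/16 = 51.5625
χ² = Σ (O − E)² / E
  malvidin-free: (225 − 223.4375)² / 223.4375 = 0.0109
  malvidin-pigmented: (50 − 51.5625)² / 51.5625 = 0.0473
χ² = 0.0109 + 0.0473 = 0.0582 ≈ 0.058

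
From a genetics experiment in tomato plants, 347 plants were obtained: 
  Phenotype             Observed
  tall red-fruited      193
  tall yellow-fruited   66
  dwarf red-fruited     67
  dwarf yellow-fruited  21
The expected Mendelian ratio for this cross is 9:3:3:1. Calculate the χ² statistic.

The 9:3:3:1 ratio has 16 parts, so with N = 347 the expected counts are:
  tall red-fruited: 347 × 9/16 = 195.1875
  tall yellow-fruited: 347 × 3/16 = 65.0625
  dwarf red-fruited: 347 × 3/16 = 65.0625
  dwarf yellow-fruited: 347 × 1/16 = 21.6875
χ² = Σ (O − E)² / E
  tall red-fruited: (193 − 195.1875)² / 195.1875 = 0.0245
  tall yellow-fruited: (66 − 65.0625)² / 65.0625 = 0.0135
  dwarf red-fruited: (67 − 65.0625)² / 65.0625 = 0.0577
  dwarf yellow-fruited: (21 − 21.6875)² / 21.6875 = 0.0218
χ² = 0.0245 + 0.0135 + 0.0577 + 0.0218 = 0.1175 ≈ 0.118

0.118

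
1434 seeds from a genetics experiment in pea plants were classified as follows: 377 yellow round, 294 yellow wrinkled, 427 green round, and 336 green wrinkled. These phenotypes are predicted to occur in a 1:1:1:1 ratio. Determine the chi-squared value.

Under the 1:1:1:1 hypothesis (Σ ratio = 4, N = 1434):
  yellow round: 1434 × 1/4 = 358.5
  yellow wrinkled: 1434 × 1/4 = 358.5
  green round: 1434 × 1/4 = 358.5
  green wrinkled: 1434 × 1/4 = 358.5
χ² = Σ (O − E)² / E
  yellow round: (377 − 358.5)² / 358.5 = 0.9547
  yellow wrinkled: (294 − 358.5)² / 358.5 = 11.6046
  green round: (427 − 358.5)² / 358.5 = 13.0886
  green wrinkled: (336 − 358.5)² / 358.5 = 1.4121
χ² = 0.9547 + 11.6046 + 13.0886 + 1.4121 = 27.060

27.060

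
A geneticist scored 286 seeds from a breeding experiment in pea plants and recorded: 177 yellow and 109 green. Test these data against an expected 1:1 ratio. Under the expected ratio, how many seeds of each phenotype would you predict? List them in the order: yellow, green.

Expected counts for N = 286 under a 1:1 ratio (total parts = 2):
  yellow: 286 × 1/2 = 143
  green: 286 × 1/2 = 143

143, 143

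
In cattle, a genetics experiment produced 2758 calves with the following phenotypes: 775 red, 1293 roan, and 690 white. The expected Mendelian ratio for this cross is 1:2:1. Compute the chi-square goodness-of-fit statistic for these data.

15.966

Expected counts for N = 2758 under a 1:2:1 ratio (total parts = 4):
  red: 2758 × 1/4 = 689.5
  roan: 2758 × 2/4 = 1379
  white: 2758 × 1/4 = 689.5
χ² = Σ (O − E)² / E
  red: (775 − 689.5)² / 689.5 = 10.6022
  roan: (1293 − 1379)² / 1379 = 5.3633
  white: (690 − 689.5)² / 689.5 = 0.0004
χ² = 10.6022 + 5.3633 + 0.0004 = 15.9659 ≈ 15.966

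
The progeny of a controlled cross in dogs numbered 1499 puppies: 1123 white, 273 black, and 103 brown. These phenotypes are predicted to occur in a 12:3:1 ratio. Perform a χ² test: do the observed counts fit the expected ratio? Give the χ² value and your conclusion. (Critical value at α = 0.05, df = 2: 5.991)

1.158; consistent

Total ratio parts = 16. Expected numbers out of 1499:
  white: 1499 × 12/16 = 1124.25
  black: 1499 × 3/16 = 281.0625
  brown: 1499 × 1/16 = 93.6875
χ² = Σ (O − E)² / E
  white: (1123 − 1124.25)² / 1124.25 = 0.0014
  black: (273 − 281.0625)² / 281.0625 = 0.2313
  brown: (103 − 93.6875)² / 93.6875 = 0.9257
χ² = 0.0014 + 0.2313 + 0.9257 = 1.1584 ≈ 1.158
Degrees of freedom = 3 − 1 = 2; critical value at α = 0.05 is 5.991.
Since 1.158 < 5.991, we fail to reject the null hypothesis — the data are consistent with the 12:3:1 ratio.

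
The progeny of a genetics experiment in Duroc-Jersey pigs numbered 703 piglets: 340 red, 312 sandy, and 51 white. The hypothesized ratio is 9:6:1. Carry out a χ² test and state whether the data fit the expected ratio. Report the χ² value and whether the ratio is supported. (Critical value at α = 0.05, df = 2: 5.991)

17.784; not consistent

The 9:6:1 ratio has 16 parts, so with N = 703 the expected counts are:
  red: 703 × 9/16 = 395.4375
  sandy: 703 × 6/16 = 263.625
  white: 703 × 1/16 = 43.9375
χ² = Σ (O − E)² / E
  red: (340 − 395.4375)² / 395.4375 = 7.7719
  sandy: (312 − 263.625)² / 263.625 = 8.8768
  white: (51 − 43.9375)² / 43.9375 = 1.1352
χ² = 7.7719 + 8.8768 + 1.1352 = 17.7839 ≈ 17.784
Degrees of freedom = 3 − 1 = 2; critical value at α = 0.05 is 5.991.
Since 17.784 > 5.991, we reject the null hypothesis — the data do not fit the 9:6:1 ratio.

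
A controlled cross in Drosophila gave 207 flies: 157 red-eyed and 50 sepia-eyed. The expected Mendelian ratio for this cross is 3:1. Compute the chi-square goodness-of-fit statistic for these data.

0.079

Total ratio parts = 4. Expected numbers out of 207:
  red-eyed: 207 × 3/4 = 155.25
  sepia-eyed: 207 × 1/4 = 51.75
χ² = Σ (O − E)² / E
  red-eyed: (157 − 155.25)² / 155.25 = 0.0197
  sepia-eyed: (50 − 51.75)² / 51.75 = 0.0592
χ² = 0.0197 + 0.0592 = 0.0789 ≈ 0.079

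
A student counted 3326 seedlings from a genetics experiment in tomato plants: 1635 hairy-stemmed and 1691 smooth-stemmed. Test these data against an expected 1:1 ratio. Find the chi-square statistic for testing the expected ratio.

The 1:1 ratio has 2 parts, so with N = 3326 the expected counts are:
  hairy-stemmed: 3326 × 1/2 = 1663
  smooth-stemmed: 3326 × 1/2 = 1663
χ² = Σ (O − E)² / E
  hairy-stemmed: (1635 − 1663)² / 1663 = 0.4714
  smooth-stemmed: (1691 − 1663)² / 1663 = 0.4714
χ² = 0.4714 + 0.4714 = 0.9428 ≈ 0.943

0.943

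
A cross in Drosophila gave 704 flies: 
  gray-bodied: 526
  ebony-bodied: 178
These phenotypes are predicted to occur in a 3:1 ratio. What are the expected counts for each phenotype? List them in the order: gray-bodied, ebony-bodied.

528, 176

Under the 3:1 hypothesis (Σ ratio = 4, N = 704):
  gray-bodied: 704 × 3/4 = 528
  ebony-bodied: 704 × 1/4 = 176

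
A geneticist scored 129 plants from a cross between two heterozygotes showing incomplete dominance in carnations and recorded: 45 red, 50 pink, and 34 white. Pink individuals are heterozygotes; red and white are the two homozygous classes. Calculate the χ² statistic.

With incomplete dominance, a heterozygote × heterozygote cross gives a 1:2:1 phenotypic ratio.
The 1:2:1 ratio has 4 parts, so with N = 129 the expected counts are:
  red: 129 × 1/4 = 32.25
  pink: 129 × 2/4 = 64.5
  white: 129 × 1/4 = 32.25
χ² = Σ (O − E)² / E
  red: (45 − 32.25)² / 32.25 = 5.0407
  pink: (50 − 64.5)² / 64.5 = 3.2597
  white: (34 − 32.25)² / 32.25 = 0.0950
χ² = 5.0407 + 3.2597 + 0.0950 = 8.3954 ≈ 8.395

8.395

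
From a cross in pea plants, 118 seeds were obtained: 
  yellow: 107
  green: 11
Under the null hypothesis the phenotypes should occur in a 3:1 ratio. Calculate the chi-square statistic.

15.469

Expected counts for N = 118 under a 3:1 ratio (total parts = 4):
  yellow: 118 × 3/4 = 88.5
  green: 118 × 1/4 = 29.5
χ² = Σ (O − E)² / E
  yellow: (107 − 88.5)² / 88.5 = 3.8672
  green: (11 − 29.5)² / 29.5 = 11.6017
χ² = 3.8672 + 11.6017 = 15.4689 ≈ 15.469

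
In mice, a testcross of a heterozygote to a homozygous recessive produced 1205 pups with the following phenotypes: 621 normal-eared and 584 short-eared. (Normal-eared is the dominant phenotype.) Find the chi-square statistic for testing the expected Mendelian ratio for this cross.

A testcross of a heterozygote (Aa × aa) gives a 1:1 phenotypic ratio.
Under the 1:1 hypothesis (Σ ratio = 2, N = 1205):
  normal-eared: 1205 × 1/2 = 602.5
  short-eared: 1205 × 1/2 = 602.5
χ² = Σ (O − E)² / E
  normal-eared: (621 − 602.5)² / 602.5 = 0.5680
  short-eared: (584 − 602.5)² / 602.5 = 0.5680
χ² = 0.5680 + 0.5680 = 1.136

1.136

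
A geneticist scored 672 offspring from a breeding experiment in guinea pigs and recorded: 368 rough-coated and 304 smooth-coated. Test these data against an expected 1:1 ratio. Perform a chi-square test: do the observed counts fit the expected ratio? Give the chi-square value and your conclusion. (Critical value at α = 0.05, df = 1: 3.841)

6.095; not consistent

Total ratio parts = 2. Expected numbers out of 672:
  rough-coated: 672 × 1/2 = 336
  smooth-coated: 672 × 1/2 = 336
χ² = Σ (O − E)² / E
  rough-coated: (368 − 336)² / 336 = 3.0476
  smooth-coated: (304 − 336)² / 336 = 3.0476
χ² = 3.0476 + 3.0476 = 6.0952 ≈ 6.095
Degrees of freedom = 2 − 1 = 1; critical value at α = 0.05 is 3.841.
Since 6.095 > 3.841, we reject the null hypothesis — the data do not fit the 1:1 ratio.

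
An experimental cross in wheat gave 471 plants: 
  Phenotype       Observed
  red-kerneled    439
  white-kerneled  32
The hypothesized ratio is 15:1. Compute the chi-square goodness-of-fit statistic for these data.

0.238

Under the 15:1 hypothesis (Σ ratio = 16, N = 471):
  red-kerneled: 471 × 15/16 = 441.5625
  white-kerneled: 471 × 1/16 = 29.4375
χ² = Σ (O − E)² / E
  red-kerneled: (439 − 441.5625)² / 441.5625 = 0.0149
  white-kerneled: (32 − 29.4375)² / 29.4375 = 0.2231
χ² = 0.0149 + 0.2231 = 0.238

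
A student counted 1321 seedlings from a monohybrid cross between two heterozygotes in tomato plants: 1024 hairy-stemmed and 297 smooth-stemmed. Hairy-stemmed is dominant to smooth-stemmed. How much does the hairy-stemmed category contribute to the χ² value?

1.116

For a monohybrid cross between heterozygotes with complete dominance, the expected phenotypic ratio is 3:1.
Expected counts for N = 1321 under a 3:1 ratio (total parts = 4):
  hairy-stemmed: 1321 × 3/4 = 990.75
  smooth-stemmed: 1321 × 1/4 = 330.25
Contribution of hairy-stemmed: (1024 − 990.75)² / 990.75 = 1.1159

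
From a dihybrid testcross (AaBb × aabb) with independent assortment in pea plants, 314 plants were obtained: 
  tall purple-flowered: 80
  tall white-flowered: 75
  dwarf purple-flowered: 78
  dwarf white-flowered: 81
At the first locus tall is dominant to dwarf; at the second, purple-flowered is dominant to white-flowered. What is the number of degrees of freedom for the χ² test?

A dihybrid testcross with independent assortment gives a 1:1:1:1 ratio.
A goodness-of-fit test with 4 phenotype classes has df = 4 − 1 = 3.

3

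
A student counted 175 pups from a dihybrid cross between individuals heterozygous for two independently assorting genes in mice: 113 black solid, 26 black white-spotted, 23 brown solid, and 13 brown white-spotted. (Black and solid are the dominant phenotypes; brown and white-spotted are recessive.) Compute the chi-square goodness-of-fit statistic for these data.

A dihybrid F₂ with independent assortment and complete dominance at both loci gives a 9:3:3:1 phenotypic ratio.
Under the 9:3:3:1 hypothesis (Σ ratio = 16, N = 175):
  black solid: 175 × 9/16 = 98.4375
  black white-spotted: 175 × 3/16 = 32.8125
  brown solid: 175 × 3/16 = 32.8125
  brown white-spotted: 175 × 1/16 = 10.9375
χ² = Σ (O − E)² / E
  black solid: (113 − 98.4375)² / 98.4375 = 2.1543
  black white-spotted: (26 − 32.8125)² / 32.8125 = 1.4144
  brown solid: (23 − 32.8125)² / 32.8125 = 2.9344
  brown white-spotted: (13 − 10.9375)² / 10.9375 = 0.3889
χ² = 2.1543 + 1.4144 + 2.9344 + 0.3889 = 6.892

6.892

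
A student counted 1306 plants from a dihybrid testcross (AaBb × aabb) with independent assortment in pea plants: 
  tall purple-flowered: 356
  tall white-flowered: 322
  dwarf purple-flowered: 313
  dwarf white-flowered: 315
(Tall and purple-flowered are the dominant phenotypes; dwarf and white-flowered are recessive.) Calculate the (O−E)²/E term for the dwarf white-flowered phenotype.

A dihybrid testcross with independent assortment gives a 1:1:1:1 ratio.
Under the 1:1:1:1 hypothesis (Σ ratio = 4, N = 1306):
  tall purple-flowered: 1306 × 1/4 = 326.5
  tall white-flowered: 1306 × 1/4 = 326.5
  dwarf purple-flowered: 1306 × 1/4 = 326.5
  dwarf white-flowered: 1306 × 1/4 = 326.5
Contribution of dwarf white-flowered: (315 − 326.5)² / 326.5 = 0.4051

0.405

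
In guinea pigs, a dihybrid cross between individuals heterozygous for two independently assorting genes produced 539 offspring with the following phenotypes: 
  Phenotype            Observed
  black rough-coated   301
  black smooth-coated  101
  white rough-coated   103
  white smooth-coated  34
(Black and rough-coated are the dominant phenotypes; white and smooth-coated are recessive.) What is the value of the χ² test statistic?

0.056

A dihybrid F₂ with independent assortment and complete dominance at both loci gives a 9:3:3:1 phenotypic ratio.
Under the 9:3:3:1 hypothesis (Σ ratio = 16, N = 539):
  black rough-coated: 539 × 9/16 = 303.1875
  black smooth-coated: 539 × 3/16 = 101.0625
  white rough-coated: 539 × 3/16 = 101.0625
  white smooth-coated: 539 × 1/16 = 33.6875
χ² = Σ (O − E)² / E
  black rough-coated: (301 − 303.1875)² / 303.1875 = 0.0158
  black smooth-coated: (101 − 101.0625)² / 101.0625 = 0.0000
  white rough-coated: (103 − 101.0625)² / 101.0625 = 0.0371
  white smooth-coated: (34 − 33.6875)² / 33.6875 = 0.0029
χ² = 0.0158 + 0.0000 + 0.0371 + 0.0029 = 0.0558 ≈ 0.056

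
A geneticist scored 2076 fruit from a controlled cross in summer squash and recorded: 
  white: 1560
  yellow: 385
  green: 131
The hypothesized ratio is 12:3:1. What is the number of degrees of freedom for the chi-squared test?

2

A goodness-of-fit test with 3 phenotype classes has df = 3 − 1 = 2.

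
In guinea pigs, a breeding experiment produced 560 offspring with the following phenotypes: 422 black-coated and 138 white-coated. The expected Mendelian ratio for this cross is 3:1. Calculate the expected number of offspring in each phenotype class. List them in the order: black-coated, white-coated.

420, 140

The 3:1 ratio has 4 parts, so with N = 560 the expected counts are:
  black-coated: 560 × 3/4 = 420
  white-coated: 560 × 1/4 = 140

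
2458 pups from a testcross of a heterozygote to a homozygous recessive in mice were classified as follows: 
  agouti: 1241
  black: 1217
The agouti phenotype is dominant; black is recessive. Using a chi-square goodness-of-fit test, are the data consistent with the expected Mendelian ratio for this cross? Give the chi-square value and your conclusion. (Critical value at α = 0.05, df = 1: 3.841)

0.234; consistent

A testcross of a heterozygote (Aa × aa) gives a 1:1 phenotypic ratio.
Under the 1:1 hypothesis (Σ ratio = 2, N = 2458):
  agouti: 2458 × 1/2 = 1229
  black: 2458 × 1/2 = 1229
χ² = Σ (O − E)² / E
  agouti: (1241 − 1229)² / 1229 = 0.1172
  black: (1217 − 1229)² / 1229 = 0.1172
χ² = 0.1172 + 0.1172 = 0.2344 ≈ 0.234
Degrees of freedom = 2 − 1 = 1; critical value at α = 0.05 is 3.841.
Since 0.234 < 3.841, we fail to reject the null hypothesis — the data are consistent with the 1:1 ratio.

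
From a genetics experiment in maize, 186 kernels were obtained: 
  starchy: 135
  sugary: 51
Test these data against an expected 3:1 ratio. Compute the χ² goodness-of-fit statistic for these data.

The 3:1 ratio has 4 parts, so with N = 186 the expected counts are:
  starchy: 186 × 3/4 = 139.5
  sugary: 186 × 1/4 = 46.5
χ² = Σ (O − E)² / E
  starchy: (135 − 139.5)² / 139.5 = 0.1452
  sugary: (51 − 46.5)² / 46.5 = 0.4355
χ² = 0.1452 + 0.4355 = 0.5807 ≈ 0.581

0.581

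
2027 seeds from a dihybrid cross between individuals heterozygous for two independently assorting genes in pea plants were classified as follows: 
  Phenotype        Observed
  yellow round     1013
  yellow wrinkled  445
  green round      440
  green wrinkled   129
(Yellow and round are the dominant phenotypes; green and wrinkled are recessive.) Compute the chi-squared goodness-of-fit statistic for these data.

A dihybrid F₂ with independent assortment and complete dominance at both loci gives a 9:3:3:1 phenotypic ratio.
Under the 9:3:3:1 hypothesis (Σ ratio = 16, N = 2027):
  yellow round: 2027 × 9/16 = 1140.1875
  yellow wrinkled: 2027 × 3/16 = 380.0625
  green round: 2027 × 3/16 = 380.0625
  green wrinkled: 2027 × 1/16 = 126.6875
χ² = Σ (O − E)² / E
  yellow round: (1013 − 1140.1875)² / 1140.1875 = 14.1877
  yellow wrinkled: (445 − 380.0625)² / 380.0625 = 11.0952
  green round: (440 − 380.0625)² / 380.0625 = 9.4524
  green wrinkled: (129 − 126.6875)² / 126.6875 = 0.0422
χ² = 14.1877 + 11.0952 + 9.4524 + 0.0422 = 34.7775 ≈ 34.778

34.778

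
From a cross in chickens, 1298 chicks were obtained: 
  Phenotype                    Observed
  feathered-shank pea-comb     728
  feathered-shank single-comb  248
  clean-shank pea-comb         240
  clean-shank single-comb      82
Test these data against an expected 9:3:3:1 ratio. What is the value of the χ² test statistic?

0.150

The 9:3:3:1 ratio has 16 parts, so with N = 1298 the expected counts are:
  feathered-shank pea-comb: 1298 × 9/16 = 730.125
  feathered-shank single-comb: 1298 × 3/16 = 243.375
  clean-shank pea-comb: 1298 × 3/16 = 243.375
  clean-shank single-comb: 1298 × 1/16 = 81.125
χ² = Σ (O − E)² / E
  feathered-shank pea-comb: (728 − 730.125)² / 730.125 = 0.0062
  feathered-shank single-comb: (248 − 243.375)² / 243.375 = 0.0879
  clean-shank pea-comb: (240 − 243.375)² / 243.375 = 0.0468
  clean-shank single-comb: (82 − 81.125)² / 81.125 = 0.0094
χ² = 0.0062 + 0.0879 + 0.0468 + 0.0094 = 0.1503 ≈ 0.150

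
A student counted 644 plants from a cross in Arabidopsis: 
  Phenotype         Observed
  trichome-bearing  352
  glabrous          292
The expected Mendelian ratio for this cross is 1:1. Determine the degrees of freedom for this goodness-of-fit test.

1

A goodness-of-fit test with 2 phenotype classes has df = 2 − 1 = 1.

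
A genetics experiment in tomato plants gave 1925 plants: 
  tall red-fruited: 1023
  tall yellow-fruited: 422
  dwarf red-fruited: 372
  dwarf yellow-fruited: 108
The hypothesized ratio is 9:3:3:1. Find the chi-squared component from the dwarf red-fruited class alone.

0.339

The 9:3:3:1 ratio has 16 parts, so with N = 1925 the expected counts are:
  tall red-fruited: 1925 × 9/16 = 1082.8125
  tall yellow-fruited: 1925 × 3/16 = 360.9375
  dwarf red-fruited: 1925 × 3/16 = 360.9375
  dwarf yellow-fruited: 1925 × 1/16 = 120.3125
Contribution of dwarf red-fruited: (372 − 360.9375)² / 360.9375 = 0.3391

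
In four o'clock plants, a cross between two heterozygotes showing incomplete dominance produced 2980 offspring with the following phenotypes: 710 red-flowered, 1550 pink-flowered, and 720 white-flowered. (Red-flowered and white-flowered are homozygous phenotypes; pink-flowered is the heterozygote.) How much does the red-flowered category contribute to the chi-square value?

With incomplete dominance, a heterozygote × heterozygote cross gives a 1:2:1 phenotypic ratio.
Total ratio parts = 4. Expected numbers out of 2980:
  red-flowered: 2980 × 1/4 = 745
  pink-flowered: 2980 × 2/4 = 1490
  white-flowered: 2980 × 1/4 = 745
Contribution of red-flowered: (710 − 745)² / 745 = 1.6443

1.644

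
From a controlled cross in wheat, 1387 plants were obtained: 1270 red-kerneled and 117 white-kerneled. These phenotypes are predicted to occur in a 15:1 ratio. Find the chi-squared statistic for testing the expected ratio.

Total ratio parts = 16. Expected numbers out of 1387:
  red-kerneled: 1387 × 15/16 = 1300.3125
  white-kerneled: 1387 × 1/16 = 86.6875
χ² = Σ (O − E)² / E
  red-kerneled: (1270 − 1300.3125)² / 1300.3125 = 0.7066
  white-kerneled: (117 − 86.6875)² / 86.6875 = 10.5995
χ² = 0.7066 + 10.5995 = 11.3061 ≈ 11.306

11.306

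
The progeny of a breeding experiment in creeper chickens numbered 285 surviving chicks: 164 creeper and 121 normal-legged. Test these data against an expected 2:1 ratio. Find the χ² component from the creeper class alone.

The 2:1 ratio has 3 parts, so with N = 285 the expected counts are:
  creeper: 285 × 2/3 = 190
  normal-legged: 285 × 1/3 = 95
Contribution of creeper: (164 − 190)² / 190 = 3.5579

3.558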